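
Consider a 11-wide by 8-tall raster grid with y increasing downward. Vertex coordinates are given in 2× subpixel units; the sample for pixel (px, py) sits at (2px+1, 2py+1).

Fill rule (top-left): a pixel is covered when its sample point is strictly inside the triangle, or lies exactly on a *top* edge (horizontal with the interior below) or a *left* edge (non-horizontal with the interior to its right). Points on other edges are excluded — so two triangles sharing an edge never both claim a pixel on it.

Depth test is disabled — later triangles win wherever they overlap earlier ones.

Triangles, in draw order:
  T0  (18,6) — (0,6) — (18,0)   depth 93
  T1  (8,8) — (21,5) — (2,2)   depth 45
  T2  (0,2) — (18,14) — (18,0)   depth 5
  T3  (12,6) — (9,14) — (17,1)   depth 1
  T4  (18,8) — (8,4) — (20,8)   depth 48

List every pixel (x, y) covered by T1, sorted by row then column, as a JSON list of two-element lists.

T0:
  2·area = 108
  edge (18, 6)→(0, 6): d=(-18,0) right/bottom  bias=-1
  edge (0, 6)→(18, 0): d=(18,-6) top-left  bias=+0
  edge (18, 0)→(18, 6): d=(0,6) right/bottom  bias=-1
    (7,0)@(15, 1): e=[90,0,18] → X  [on edge]
    (8,0)@(17, 1): e=[90,12,6] → X
    (9,0)@(19, 1): e=[90,24,-6] → .
    (4,1)@(9, 3): e=[54,0,54] → X  [on edge]
    (5,1)@(11, 3): e=[54,12,42] → X
    (6,1)@(13, 3): e=[54,24,30] → X
    (9,1)@(19, 3): e=[54,60,-6] → .
    (1,2)@(3, 5): e=[18,0,90] → X  [on edge]
    (2,2)@(5, 5): e=[18,12,78] → X
    (3,2)@(7, 5): e=[18,24,66] → X
    (9,2)@(19, 5): e=[18,96,-6] → .
    (1,3)@(3, 7): e=[-18,36,90] → .
  covered (15 px):
    . . . . . . . X X . .
    . . . . X X X X X . .
    . X X X X X X X X . .
    . . . . . . . . . . .
    . . . . . . . . . . .
    . . . . . . . . . . .
    . . . . . . . . . . .
    . . . . . . . . . . .
T1:
  2·area = 96  (B↔C swapped to make it positive)
  edge (8, 8)→(2, 2): d=(-6,-6) top-left  bias=+0
  edge (2, 2)→(21, 5): d=(19,3) right/bottom  bias=-1
  edge (21, 5)→(8, 8): d=(-13,3) right/bottom  bias=-1
    (0,0)@(1, 1): e=[0,-16,112] → .  [on edge]
    (1,1)@(3, 3): e=[0,16,80] → X  [on edge]
    (2,1)@(5, 3): e=[12,10,74] → X
    (3,1)@(7, 3): e=[24,4,68] → X
    (4,1)@(9, 3): e=[36,-2,62] → .
    (1,2)@(3, 5): e=[-12,54,54] → .
    (2,2)@(5, 5): e=[0,48,48] → X  [on edge]
    (4,2)@(9, 5): e=[24,36,36] → X
    (5,2)@(11, 5): e=[36,30,30] → X
    (6,2)@(13, 5): e=[48,24,24] → X
    (7,2)@(15, 5): e=[60,18,18] → X
    (8,2)@(17, 5): e=[72,12,12] → X
    (10,2)@(21, 5): e=[96,0,0] → .  [on edge]
    (3,3)@(7, 7): e=[0,80,16] → X  [on edge]
    (4,4)@(9, 9): e=[0,112,-16] → .  [on edge]
    (5,5)@(11, 11): e=[0,144,-48] → .  [on edge]
    (6,6)@(13, 13): e=[0,176,-80] → .  [on edge]
    (7,7)@(15, 15): e=[0,208,-112] → .  [on edge]
  covered (14 px):
    . . . . . . . . . . .
    . X X X . . . . . . .
    . . X X X X X X X X .
    . . . X X X . . . . .
    . . . . . . . . . . .
    . . . . . . . . . . .
    . . . . . . . . . . .
    . . . . . . . . . . .
T2:
  2·area = 252  (B↔C swapped to make it positive)
  edge (0, 2)→(18, 0): d=(18,-2) top-left  bias=+0
  edge (18, 0)→(18, 14): d=(0,14) right/bottom  bias=-1
  edge (18, 14)→(0, 2): d=(-18,-12) top-left  bias=+0
    (4,0)@(9, 1): e=[0,126,126] → X  [on edge]
    (5,0)@(11, 1): e=[4,98,150] → X
    (6,0)@(13, 1): e=[8,70,174] → X
    (7,0)@(15, 1): e=[12,42,198] → X
    (8,0)@(17, 1): e=[16,14,222] → X
    (9,0)@(19, 1): e=[20,-14,246] → .
    (1,1)@(3, 3): e=[24,210,18] → X
    (2,1)@(5, 3): e=[28,182,42] → X
    (3,1)@(7, 3): e=[32,154,66] → X
    (9,1)@(19, 3): e=[56,-14,210] → .
    (1,2)@(3, 5): e=[60,210,-18] → .
    (2,2)@(5, 5): e=[64,182,6] → X
  covered (32 px):
    . . . . X X X X X . .
    . X X X X X X X X . .
    . . X X X X X X X . .
    . . . . X X X X X . .
    . . . . . X X X X . .
    . . . . . . . X X . .
    . . . . . . . . X . .
    . . . . . . . . . . .
T3:
  2·area = 25  (B↔C swapped to make it positive)
  edge (12, 6)→(17, 1): d=(5,-5) top-left  bias=+0
  edge (17, 1)→(9, 14): d=(-8,13) right/bottom  bias=-1
  edge (9, 14)→(12, 6): d=(3,-8) top-left  bias=+0
    (8,0)@(17, 1): e=[0,0,25] → .  [on edge]
    (7,1)@(15, 3): e=[0,10,15] → X  [on edge]
    (8,1)@(17, 3): e=[10,-16,31] → .
    (6,2)@(13, 5): e=[0,20,5] → X  [on edge]
    (7,2)@(15, 5): e=[10,-6,21] → .
    (5,3)@(11, 7): e=[0,30,-5] → .  [on edge]
    (6,3)@(13, 7): e=[10,4,11] → X
    (7,3)@(15, 7): e=[20,-22,27] → .
    (4,4)@(9, 9): e=[0,40,-15] → .  [on edge]
    (5,4)@(11, 9): e=[10,14,1] → X
    (6,4)@(13, 9): e=[20,-12,17] → .
    (3,5)@(7, 11): e=[0,50,-25] → .  [on edge]
    (2,6)@(5, 13): e=[0,60,-35] → .  [on edge]
    (1,7)@(3, 15): e=[0,70,-45] → .  [on edge]
  covered (4 px):
    . . . . . . . . . . .
    . . . . . . . X . . .
    . . . . . . X . . . .
    . . . . . . X . . . .
    . . . . . X . . . . .
    . . . . . . . . . . .
    . . . . . . . . . . .
    . . . . . . . . . . .
T4:
  2·area = 8
  edge (18, 8)→(8, 4): d=(-10,-4) top-left  bias=+0
  edge (8, 4)→(20, 8): d=(12,4) right/bottom  bias=-1
  edge (20, 8)→(18, 8): d=(-2,0) right/bottom  bias=-1
    (2,1)@(5, 3): e=[-2,0,10] → .  [on edge]
    (5,2)@(11, 5): e=[2,0,6] → .  [on edge]
    (8,3)@(17, 7): e=[6,0,2] → .  [on edge]
  covered (0 px):
    . . . . . . . . . . .
    . . . . . . . . . . .
    . . . . . . . . . . .
    . . . . . . . . . . .
    . . . . . . . . . . .
    . . . . . . . . . . .
    . . . . . . . . . . .
    . . . . . . . . . . .

Final: [[1,1],[2,1],[3,1],[2,2],[3,2],[4,2],[5,2],[6,2],[7,2],[8,2],[9,2],[3,3],[4,3],[5,3]]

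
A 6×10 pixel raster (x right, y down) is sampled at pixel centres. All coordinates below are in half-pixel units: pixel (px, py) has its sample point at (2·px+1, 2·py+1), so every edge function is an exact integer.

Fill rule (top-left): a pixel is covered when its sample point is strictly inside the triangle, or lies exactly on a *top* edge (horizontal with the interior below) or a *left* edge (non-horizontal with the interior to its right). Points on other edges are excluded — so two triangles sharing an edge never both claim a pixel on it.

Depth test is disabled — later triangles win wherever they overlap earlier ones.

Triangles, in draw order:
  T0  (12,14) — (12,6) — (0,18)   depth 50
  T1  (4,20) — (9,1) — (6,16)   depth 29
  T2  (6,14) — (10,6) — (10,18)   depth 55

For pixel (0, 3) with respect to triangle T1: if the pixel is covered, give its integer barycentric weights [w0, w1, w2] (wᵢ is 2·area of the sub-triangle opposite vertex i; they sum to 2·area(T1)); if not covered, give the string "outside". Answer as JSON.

T0:
  2·area = 96  (B↔C swapped to make it positive)
  edge (12, 14)→(0, 18): d=(-12,4) right/bottom  bias=-1
  edge (0, 18)→(12, 6): d=(12,-12) top-left  bias=+0
  edge (12, 6)→(12, 14): d=(0,8) right/bottom  bias=-1
    (5,3)@(11, 7): e=[88,0,8] → █  [on edge]
    (4,4)@(9, 9): e=[72,0,24] → █  [on edge]
    (3,5)@(7, 11): e=[56,0,40] → █  [on edge]
    (2,6)@(5, 13): e=[40,0,56] → █  [on edge]
    (1,7)@(3, 15): e=[24,0,72] → █  [on edge]
    (4,7)@(9, 15): e=[0,72,24] → ·  [on edge]
    (5,7)@(11, 15): e=[-8,96,8] → ·
    (0,8)@(1, 17): e=[8,0,88] → █  [on edge]
    (1,8)@(3, 17): e=[0,24,72] → ·  [on edge]
    (2,8)@(5, 17): e=[-8,48,56] → ·
    (3,8)@(7, 17): e=[-16,72,40] → ·
    (0,9)@(1, 19): e=[-16,24,88] → ·
  covered (14 px):
    · · · · · ·
    · · · · · ·
    · · · · · ·
    · · · · · █
    · · · · █ █
    · · · █ █ █
    · · █ █ █ █
    · █ █ █ · ·
    █ · · · · ·
    · · · · · ·
T1:
  2·area = 18
  edge (4, 20)→(9, 1): d=(5,-19) top-left  bias=+0
  edge (9, 1)→(6, 16): d=(-3,15) right/bottom  bias=-1
  edge (6, 16)→(4, 20): d=(-2,4) right/bottom  bias=-1
    (4,0)@(9, 1): e=[0,0,18] → ·  [on edge]
    (3,4)@(7, 9): e=[2,6,10] → █
    (4,4)@(9, 9): e=[40,-24,2] → ·
    (3,5)@(7, 11): e=[12,0,6] → ·  [on edge]
    (2,8)@(5, 17): e=[4,12,2] → █
    (3,8)@(7, 17): e=[42,-18,-6] → ·
    (2,9)@(5, 19): e=[14,6,-2] → ·
  covered (2 px):
    · · · · · ·
    · · · · · ·
    · · · · · ·
    · · · · · ·
    · · · █ · ·
    · · · · · ·
    · · · · · ·
    · · · · · ·
    · · █ · · ·
    · · · · · ·
T2:
  2·area = 48
  edge (6, 14)→(10, 6): d=(4,-8) top-left  bias=+0
  edge (10, 6)→(10, 18): d=(0,12) right/bottom  bias=-1
  edge (10, 18)→(6, 14): d=(-4,-4) top-left  bias=+0
    (0,4)@(1, 9): e=[-60,108,0] → ·  [on edge]
    (4,4)@(9, 9): e=[4,12,32] → █
    (5,4)@(11, 9): e=[20,-12,40] → ·
    (1,5)@(3, 11): e=[-36,84,0] → ·  [on edge]
    (4,5)@(9, 11): e=[12,12,24] → █
    (5,5)@(11, 11): e=[28,-12,32] → ·
    (2,6)@(5, 13): e=[-12,60,0] → ·  [on edge]
    (3,6)@(7, 13): e=[4,36,8] → █
    (5,6)@(11, 13): e=[36,-12,24] → ·
    (3,7)@(7, 15): e=[12,36,0] → █  [on edge]
    (5,7)@(11, 15): e=[44,-12,16] → ·
    (3,8)@(7, 17): e=[20,36,-8] → ·
    (4,8)@(9, 17): e=[36,12,0] → █  [on edge]
    (5,9)@(11, 19): e=[60,-12,0] → ·  [on edge]
  covered (7 px):
    · · · · · ·
    · · · · · ·
    · · · · · ·
    · · · · · ·
    · · · · █ ·
    · · · · █ ·
    · · · █ █ ·
    · · · █ █ ·
    · · · · █ ·
    · · · · · ·

Final: "outside"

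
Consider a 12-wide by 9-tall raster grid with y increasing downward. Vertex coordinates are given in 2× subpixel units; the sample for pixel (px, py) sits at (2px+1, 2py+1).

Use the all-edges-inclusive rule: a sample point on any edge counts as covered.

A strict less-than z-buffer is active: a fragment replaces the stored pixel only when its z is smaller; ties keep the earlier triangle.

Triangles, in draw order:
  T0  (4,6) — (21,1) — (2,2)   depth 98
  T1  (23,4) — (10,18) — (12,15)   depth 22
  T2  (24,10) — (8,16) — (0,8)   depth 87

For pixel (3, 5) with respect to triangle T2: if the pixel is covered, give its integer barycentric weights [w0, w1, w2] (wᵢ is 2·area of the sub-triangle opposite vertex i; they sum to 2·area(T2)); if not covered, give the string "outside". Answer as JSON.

T0:
  2·area = 78  (B↔C swapped to make it positive)
  edge (4, 6)→(2, 2): d=(-2,-4) inclusive
  edge (2, 2)→(21, 1): d=(19,-1) inclusive
  edge (21, 1)→(4, 6): d=(-17,5) inclusive
    (10,0)@(21, 1): e=[78,0,0] → X  [on edge]
    (11,0)@(23, 1): e=[86,2,-10] → .
    (1,1)@(3, 3): e=[2,20,56] → X
    (2,1)@(5, 3): e=[10,22,46] → X
    (3,1)@(7, 3): e=[18,24,36] → X
    (4,1)@(9, 3): e=[26,26,26] → X
    (5,1)@(11, 3): e=[34,28,16] → X
    (6,1)@(13, 3): e=[42,30,6] → X
    (7,1)@(15, 3): e=[50,32,-4] → .
    (10,1)@(21, 3): e=[74,38,-34] → .
    (1,2)@(3, 5): e=[-2,58,22] → .
    (2,2)@(5, 5): e=[6,60,12] → X
  covered (9 px):
    . . . . . . . . . . X .
    . X X X X X X . . . . .
    . . X X . . . . . . . .
    . . . . . . . . . . . .
    . . . . . . . . . . . .
    . . . . . . . . . . . .
    . . . . . . . . . . . .
    . . . . . . . . . . . .
    . . . . . . . . . . . .
T1:
  2·area = 11
  edge (23, 4)→(10, 18): d=(-13,14) inclusive
  edge (10, 18)→(12, 15): d=(2,-3) inclusive
  edge (12, 15)→(23, 4): d=(11,-11) inclusive
  covered (0 px):
    . . . . . . . . . . . .
    . . . . . . . . . . . .
    . . . . . . . . . . . .
    . . . . . . . . . . . .
    . . . . . . . . . . . .
    . . . . . . . . . . . .
    . . . . . . . . . . . .
    . . . . . . . . . . . .
    . . . . . . . . . . . .
T2:
  2·area = 176
  edge (24, 10)→(8, 16): d=(-16,6) inclusive
  edge (8, 16)→(0, 8): d=(-8,-8) inclusive
  edge (0, 8)→(24, 10): d=(24,2) inclusive
    (0,4)@(1, 9): e=[154,0,22] → X  [on edge]
    (1,4)@(3, 9): e=[142,16,18] → X
    (2,4)@(5, 9): e=[130,32,14] → X
    (3,4)@(7, 9): e=[118,48,10] → X
    (4,4)@(9, 9): e=[106,64,6] → X
    (5,4)@(11, 9): e=[94,80,2] → X
    (6,4)@(13, 9): e=[82,96,-2] → .
    (0,5)@(1, 11): e=[122,-16,70] → .
    (1,5)@(3, 11): e=[110,0,66] → X  [on edge]
    (6,5)@(13, 11): e=[50,80,46] → X
    (7,5)@(15, 11): e=[38,96,42] → X
    (8,5)@(17, 11): e=[26,112,38] → X
    (2,6)@(5, 13): e=[66,0,110] → X  [on edge]
    (3,7)@(7, 15): e=[22,0,154] → X  [on edge]
    (4,8)@(9, 17): e=[-22,0,198] → .  [on edge]
  covered (24 px):
    . . . . . . . . . . . .
    . . . . . . . . . . . .
    . . . . . . . . . . . .
    . . . . . . . . . . . .
    X X X X X X . . . . . .
    . X X X X X X X X X X .
    . . X X X X X X . . . .
    . . . X X . . . . . . .
    . . . . . . . . . . . .

Final: [32,58,86]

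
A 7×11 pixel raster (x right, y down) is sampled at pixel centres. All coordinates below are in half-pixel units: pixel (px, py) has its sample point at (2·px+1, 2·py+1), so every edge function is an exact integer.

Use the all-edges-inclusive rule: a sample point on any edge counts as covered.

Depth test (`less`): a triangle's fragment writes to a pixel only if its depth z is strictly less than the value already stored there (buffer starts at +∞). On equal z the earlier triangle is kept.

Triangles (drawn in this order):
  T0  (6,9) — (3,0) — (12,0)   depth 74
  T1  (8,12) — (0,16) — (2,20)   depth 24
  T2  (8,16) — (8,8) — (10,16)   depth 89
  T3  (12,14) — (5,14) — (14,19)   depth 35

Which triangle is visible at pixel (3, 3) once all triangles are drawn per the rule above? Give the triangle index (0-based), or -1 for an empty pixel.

T0:
  2·area = 81
  edge (6, 9)→(3, 0): d=(-3,-9) inclusive
  edge (3, 0)→(12, 0): d=(9,0) inclusive
  edge (12, 0)→(6, 9): d=(-6,9) inclusive
    (2,0)@(5, 1): e=[15,9,57] → #
    (3,0)@(7, 1): e=[33,9,39] → #
    (4,0)@(9, 1): e=[51,9,21] → #
    (5,0)@(11, 1): e=[69,9,3] → #
    (6,0)@(13, 1): e=[87,9,-15] → ·
    (2,1)@(5, 3): e=[9,27,45] → #
    (5,1)@(11, 3): e=[63,27,-9] → ·
    (2,2)@(5, 5): e=[3,45,33] → #
    (4,2)@(9, 5): e=[39,45,-3] → ·
    (2,3)@(5, 7): e=[-3,63,21] → ·
    (3,3)@(7, 7): e=[15,63,3] → #
    (4,3)@(9, 7): e=[33,63,-15] → ·
  covered (10 px):
    · · # # # # ·
    · · # # # · ·
    · · # # · · ·
    · · · # · · ·
    · · · · · · ·
    · · · · · · ·
    · · · · · · ·
    · · · · · · ·
    · · · · · · ·
    · · · · · · ·
    · · · · · · ·
T1:
  2·area = 40  (B↔C swapped to make it positive)
  edge (8, 12)→(2, 20): d=(-6,8) inclusive
  edge (2, 20)→(0, 16): d=(-2,-4) inclusive
  edge (0, 16)→(8, 12): d=(8,-4) inclusive
    (3,6)@(7, 13): e=[2,34,4] → #
    (4,6)@(9, 13): e=[-14,42,12] → ·
    (1,7)@(3, 15): e=[22,14,4] → #
    (2,7)@(5, 15): e=[6,22,12] → #
    (3,7)@(7, 15): e=[-10,30,20] → ·
    (0,8)@(1, 17): e=[26,2,12] → #
    (2,8)@(5, 17): e=[-6,18,28] → ·
    (0,9)@(1, 19): e=[14,-2,28] → ·
    (1,9)@(3, 19): e=[-2,6,36] → ·
  covered (5 px):
    · · · · · · ·
    · · · · · · ·
    · · · · · · ·
    · · · · · · ·
    · · · · · · ·
    · · · · · · ·
    · · · # · · ·
    · # # · · · ·
    # # · · · · ·
    · · · · · · ·
    · · · · · · ·
T2:
  2·area = 16
  edge (8, 16)→(8, 8): d=(0,-8) inclusive
  edge (8, 8)→(10, 16): d=(2,8) inclusive
  edge (10, 16)→(8, 16): d=(-2,0) inclusive
    (4,6)@(9, 13): e=[8,2,6] → #
    (5,6)@(11, 13): e=[24,-14,6] → ·
    (4,7)@(9, 15): e=[8,6,2] → #
    (5,7)@(11, 15): e=[24,-10,2] → ·
    (4,8)@(9, 17): e=[8,10,-2] → ·
  covered (2 px):
    · · · · · · ·
    · · · · · · ·
    · · · · · · ·
    · · · · · · ·
    · · · · · · ·
    · · · · · · ·
    · · · · # · ·
    · · · · # · ·
    · · · · · · ·
    · · · · · · ·
    · · · · · · ·
T3:
  2·area = 35  (B↔C swapped to make it positive)
  edge (12, 14)→(14, 19): d=(2,5) inclusive
  edge (14, 19)→(5, 14): d=(-9,-5) inclusive
  edge (5, 14)→(12, 14): d=(7,0) inclusive
    (3,7)@(7, 15): e=[27,1,7] → #
    (4,7)@(9, 15): e=[17,11,7] → #
    (5,7)@(11, 15): e=[7,21,7] → #
    (6,7)@(13, 15): e=[-3,31,7] → ·
    (3,8)@(7, 17): e=[31,-17,21] → ·
    (4,8)@(9, 17): e=[21,-7,21] → ·
    (5,8)@(11, 17): e=[11,3,21] → #
    (6,8)@(13, 17): e=[1,13,21] → #
    (5,9)@(11, 19): e=[15,-15,35] → ·
    (6,9)@(13, 19): e=[5,-5,35] → ·
  covered (5 px):
    · · · · · · ·
    · · · · · · ·
    · · · · · · ·
    · · · · · · ·
    · · · · · · ·
    · · · · · · ·
    · · · · · · ·
    · · · # # # ·
    · · · · · # #
    · · · · · · ·
    · · · · · · ·

Z-buffer (winner per pixel, '.' = empty):
  . . 0 0 0 0 .
  . . 0 0 0 . .
  . . 0 0 . . .
  . . . 0 . . .
  . . . . . . .
  . . . . . . .
  . . . 1 2 . .
  . 1 1 3 3 3 .
  1 1 . . . 3 3
  . . . . . . .
  . . . . . . .

Final: 0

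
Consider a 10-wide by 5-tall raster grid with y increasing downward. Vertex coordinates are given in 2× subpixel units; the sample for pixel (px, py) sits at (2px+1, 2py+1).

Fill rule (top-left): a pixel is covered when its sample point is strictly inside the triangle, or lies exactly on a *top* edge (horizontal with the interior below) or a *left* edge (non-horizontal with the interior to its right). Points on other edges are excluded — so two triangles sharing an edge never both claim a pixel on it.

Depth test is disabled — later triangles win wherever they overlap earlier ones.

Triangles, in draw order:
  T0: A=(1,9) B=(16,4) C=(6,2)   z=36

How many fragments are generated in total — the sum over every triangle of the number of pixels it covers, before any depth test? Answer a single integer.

T0:
  2·area = 80  (B↔C swapped to make it positive)
  edge (1, 9)→(6, 2): d=(5,-7) top-left  bias=+0
  edge (6, 2)→(16, 4): d=(10,2) right/bottom  bias=-1
  edge (16, 4)→(1, 9): d=(-15,5) right/bottom  bias=-1
    (0,0)@(1, 1): e=[-40,0,120] → ·  [on edge]
    (3,1)@(7, 3): e=[12,8,60] → #
    (4,1)@(9, 3): e=[26,4,50] → #
    (5,1)@(11, 3): e=[40,0,40] → ·  [on edge]
    (9,1)@(19, 3): e=[96,-16,0] → ·  [on edge]
    (2,2)@(5, 5): e=[8,32,40] → #
    (5,2)@(11, 5): e=[50,20,10] → #
    (6,2)@(13, 5): e=[64,16,0] → ·  [on edge]
    (1,3)@(3, 7): e=[4,56,20] → #
    (3,3)@(7, 7): e=[32,48,0] → ·  [on edge]
    (4,3)@(9, 7): e=[46,44,-10] → ·
    (5,3)@(11, 7): e=[60,40,-20] → ·
    (0,4)@(1, 9): e=[0,80,0] → ·  [on edge]
  covered (8 px):
    · · · · · · · · · ·
    · · · # # · · · · ·
    · · # # # # · · · ·
    · # # · · · · · · ·
    · · · · · · · · · ·

Final: 8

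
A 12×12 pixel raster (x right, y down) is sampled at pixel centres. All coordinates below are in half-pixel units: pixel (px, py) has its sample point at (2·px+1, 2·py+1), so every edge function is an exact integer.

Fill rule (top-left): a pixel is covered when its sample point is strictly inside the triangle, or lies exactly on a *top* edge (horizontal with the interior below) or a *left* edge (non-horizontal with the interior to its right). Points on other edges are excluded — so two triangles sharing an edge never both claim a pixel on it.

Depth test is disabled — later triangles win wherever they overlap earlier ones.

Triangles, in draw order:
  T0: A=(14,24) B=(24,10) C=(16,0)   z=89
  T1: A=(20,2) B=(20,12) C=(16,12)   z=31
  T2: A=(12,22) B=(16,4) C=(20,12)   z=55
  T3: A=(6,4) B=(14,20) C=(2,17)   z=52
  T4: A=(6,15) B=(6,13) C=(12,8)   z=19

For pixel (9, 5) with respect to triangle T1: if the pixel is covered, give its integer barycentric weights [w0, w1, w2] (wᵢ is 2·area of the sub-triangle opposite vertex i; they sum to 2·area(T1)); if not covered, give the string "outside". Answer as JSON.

T0:
  2·area = 212  (B↔C swapped to make it positive)
  edge (14, 24)→(16, 0): d=(2,-24) top-left  bias=+0
  edge (16, 0)→(24, 10): d=(8,10) right/bottom  bias=-1
  edge (24, 10)→(14, 24): d=(-10,14) right/bottom  bias=-1
    (8,1)@(17, 3): e=[30,14,168] → #
    (9,1)@(19, 3): e=[78,-6,140] → ·
    (8,2)@(17, 5): e=[34,30,148] → #
    (9,2)@(19, 5): e=[82,10,120] → #
    (10,2)@(21, 5): e=[130,-10,92] → ·
    (8,3)@(17, 7): e=[38,46,128] → #
    (10,3)@(21, 7): e=[134,6,72] → #
    (11,3)@(23, 7): e=[182,-14,44] → ·
    (8,4)@(17, 9): e=[42,62,108] → #
    (11,4)@(23, 9): e=[186,2,24] → #
    (8,5)@(17, 11): e=[46,78,88] → #
    (7,6)@(15, 13): e=[2,114,96] → #
    (9,8)@(19, 17): e=[106,106,0] → ·  [on edge]
  covered (26 px):
    · · · · · · · · · · · ·
    · · · · · · · · # · · ·
    · · · · · · · · # # · ·
    · · · · · · · · # # # ·
    · · · · · · · · # # # #
    · · · · · · · · # # # #
    · · · · · · · # # # # ·
    · · · · · · · # # # · ·
    · · · · · · · # # · · ·
    · · · · · · · # # · · ·
    · · · · · · · # · · · ·
    · · · · · · · · · · · ·
T1:
  2·area = 40
  edge (20, 2)→(20, 12): d=(0,10) right/bottom  bias=-1
  edge (20, 12)→(16, 12): d=(-4,0) right/bottom  bias=-1
  edge (16, 12)→(20, 2): d=(4,-10) top-left  bias=+0
    (9,2)@(19, 5): e=[10,28,2] → #
    (10,2)@(21, 5): e=[-10,28,22] → ·
    (9,3)@(19, 7): e=[10,20,10] → #
    (10,3)@(21, 7): e=[-10,20,30] → ·
    (9,4)@(19, 9): e=[10,12,18] → #
    (10,4)@(21, 9): e=[-10,12,38] → ·
    (8,5)@(17, 11): e=[30,4,6] → #
    (10,5)@(21, 11): e=[-10,4,46] → ·
    (8,6)@(17, 13): e=[30,-4,14] → ·
    (9,6)@(19, 13): e=[10,-4,34] → ·
  covered (5 px):
    · · · · · · · · · · · ·
    · · · · · · · · · · · ·
    · · · · · · · · · # · ·
    · · · · · · · · · # · ·
    · · · · · · · · · # · ·
    · · · · · · · · # # · ·
    · · · · · · · · · · · ·
    · · · · · · · · · · · ·
    · · · · · · · · · · · ·
    · · · · · · · · · · · ·
    · · · · · · · · · · · ·
    · · · · · · · · · · · ·
T2:
  2·area = 104
  edge (12, 22)→(16, 4): d=(4,-18) top-left  bias=+0
  edge (16, 4)→(20, 12): d=(4,8) right/bottom  bias=-1
  edge (20, 12)→(12, 22): d=(-8,10) right/bottom  bias=-1
    (8,3)@(17, 7): e=[30,4,70] → #
    (9,3)@(19, 7): e=[66,-12,50] → ·
    (7,4)@(15, 9): e=[2,28,74] → #
    (9,4)@(19, 9): e=[74,-4,34] → ·
    (7,5)@(15, 11): e=[10,36,58] → #
    (9,5)@(19, 11): e=[82,4,18] → #
    (10,5)@(21, 11): e=[118,-12,-2] → ·
    (7,6)@(15, 13): e=[18,44,42] → #
    (10,6)@(21, 13): e=[126,-4,-18] → ·
    (7,7)@(15, 15): e=[26,52,26] → #
    (9,7)@(19, 15): e=[98,20,-14] → ·
    (7,8)@(15, 17): e=[34,60,10] → #
  covered (13 px):
    · · · · · · · · · · · ·
    · · · · · · · · · · · ·
    · · · · · · · · · · · ·
    · · · · · · · · # · · ·
    · · · · · · · # # · · ·
    · · · · · · · # # # · ·
    · · · · · · · # # # · ·
    · · · · · · · # # · · ·
    · · · · · · · # · · · ·
    · · · · · · # · · · · ·
    · · · · · · · · · · · ·
    · · · · · · · · · · · ·
T3:
  2·area = 168
  edge (6, 4)→(14, 20): d=(8,16) right/bottom  bias=-1
  edge (14, 20)→(2, 17): d=(-12,-3) top-left  bias=+0
  edge (2, 17)→(6, 4): d=(4,-13) top-left  bias=+0
    (3,3)@(7, 7): e=[8,135,25] → #
    (4,3)@(9, 7): e=[-24,141,51] → ·
    (2,4)@(5, 9): e=[56,105,7] → #
    (4,4)@(9, 9): e=[-8,117,59] → ·
    (2,5)@(5, 11): e=[72,81,15] → #
    (4,5)@(9, 11): e=[8,93,67] → #
    (5,5)@(11, 11): e=[-24,99,93] → ·
    (2,6)@(5, 13): e=[88,57,23] → #
    (5,6)@(11, 13): e=[-8,75,101] → ·
    (1,7)@(3, 15): e=[136,27,5] → #
    (5,7)@(11, 15): e=[8,51,109] → #
    (6,7)@(13, 15): e=[-24,57,135] → ·
  covered (21 px):
    · · · · · · · · · · · ·
    · · · · · · · · · · · ·
    · · · · · · · · · · · ·
    · · · # · · · · · · · ·
    · · # # · · · · · · · ·
    · · # # # · · · · · · ·
    · · # # # · · · · · · ·
    · # # # # # · · · · · ·
    · # # # # # · · · · · ·
    · · · · · # # · · · · ·
    · · · · · · · · · · · ·
    · · · · · · · · · · · ·
T4:
  2·area = 12
  edge (6, 15)→(6, 13): d=(0,-2) top-left  bias=+0
  edge (6, 13)→(12, 8): d=(6,-5) top-left  bias=+0
  edge (12, 8)→(6, 15): d=(-6,7) right/bottom  bias=-1
    (5,4)@(11, 9): e=[10,1,1] → #
    (6,4)@(13, 9): e=[14,11,-13] → ·
    (4,5)@(9, 11): e=[6,3,3] → #
    (5,5)@(11, 11): e=[10,13,-11] → ·
    (3,6)@(7, 13): e=[2,5,5] → #
    (4,6)@(9, 13): e=[6,15,-9] → ·
    (3,7)@(7, 15): e=[2,17,-7] → ·
  covered (3 px):
    · · · · · · · · · · · ·
    · · · · · · · · · · · ·
    · · · · · · · · · · · ·
    · · · · · · · · · · · ·
    · · · · · # · · · · · ·
    · · · · # · · · · · · ·
    · · · # · · · · · · · ·
    · · · · · · · · · · · ·
    · · · · · · · · · · · ·
    · · · · · · · · · · · ·
    · · · · · · · · · · · ·
    · · · · · · · · · · · ·

Answer: [4,26,10]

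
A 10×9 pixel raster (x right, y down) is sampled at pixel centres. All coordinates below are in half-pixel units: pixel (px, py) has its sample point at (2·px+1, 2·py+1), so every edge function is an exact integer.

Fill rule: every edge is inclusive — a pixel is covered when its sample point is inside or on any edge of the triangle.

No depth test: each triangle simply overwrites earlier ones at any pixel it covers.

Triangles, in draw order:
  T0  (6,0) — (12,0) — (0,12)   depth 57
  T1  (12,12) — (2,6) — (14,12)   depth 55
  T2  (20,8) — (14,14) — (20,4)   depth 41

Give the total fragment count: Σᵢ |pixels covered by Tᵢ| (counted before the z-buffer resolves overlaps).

T0:
  2·area = 72
  edge (6, 0)→(12, 0): d=(6,0) inclusive
  edge (12, 0)→(0, 12): d=(-12,12) inclusive
  edge (0, 12)→(6, 0): d=(6,-12) inclusive
    (3,0)@(7, 1): e=[6,48,18] → #
    (4,0)@(9, 1): e=[6,24,42] → #
    (5,0)@(11, 1): e=[6,0,66] → #  [on edge]
    (6,0)@(13, 1): e=[6,-24,90] → ·
    (2,1)@(5, 3): e=[18,48,6] → #
    (4,1)@(9, 3): e=[18,0,54] → #  [on edge]
    (5,1)@(11, 3): e=[18,-24,78] → ·
    (2,2)@(5, 5): e=[30,24,18] → #
    (3,2)@(7, 5): e=[30,0,42] → #  [on edge]
    (4,2)@(9, 5): e=[30,-24,66] → ·
    (1,3)@(3, 7): e=[42,24,6] → #
    (2,3)@(5, 7): e=[42,0,30] → #  [on edge]
    (1,4)@(3, 9): e=[54,0,18] → #  [on edge]
    (0,5)@(1, 11): e=[66,0,6] → #  [on edge]
  covered (12 px):
    · · · # # # · · · ·
    · · # # # · · · · ·
    · · # # · · · · · ·
    · # # · · · · · · ·
    · # · · · · · · · ·
    # · · · · · · · · ·
    · · · · · · · · · ·
    · · · · · · · · · ·
    · · · · · · · · · ·
T1:
  2·area = 12
  edge (12, 12)→(2, 6): d=(-10,-6) inclusive
  edge (2, 6)→(14, 12): d=(12,6) inclusive
  edge (14, 12)→(12, 12): d=(-2,0) inclusive
    (3,4)@(7, 9): e=[0,6,6] → #  [on edge]
    (4,4)@(9, 9): e=[12,-6,6] → ·
    (3,5)@(7, 11): e=[-20,30,2] → ·
    (5,5)@(11, 11): e=[4,6,2] → #
    (6,5)@(13, 11): e=[16,-6,2] → ·
    (5,6)@(11, 13): e=[-16,30,-2] → ·
    (8,7)@(17, 15): e=[0,18,-6] → ·  [on edge]
  covered (2 px):
    · · · · · · · · · ·
    · · · · · · · · · ·
    · · · · · · · · · ·
    · · · · · · · · · ·
    · · · # · · · · · ·
    · · · · · # · · · ·
    · · · · · · · · · ·
    · · · · · · · · · ·
    · · · · · · · · · ·
T2:
  2·area = 24
  edge (20, 8)→(14, 14): d=(-6,6) inclusive
  edge (14, 14)→(20, 4): d=(6,-10) inclusive
  edge (20, 4)→(20, 8): d=(0,4) inclusive
    (9,3)@(19, 7): e=[12,8,4] → #
    (8,4)@(17, 9): e=[12,0,12] → #  [on edge]
    (9,4)@(19, 9): e=[0,20,4] → #  [on edge]
    (8,5)@(17, 11): e=[0,12,12] → #  [on edge]
    (9,5)@(19, 11): e=[-12,32,4] → ·
    (7,6)@(15, 13): e=[0,4,20] → #  [on edge]
    (8,6)@(17, 13): e=[-12,24,12] → ·
    (6,7)@(13, 15): e=[0,-4,28] → ·  [on edge]
    (7,7)@(15, 15): e=[-12,16,20] → ·
    (5,8)@(11, 17): e=[0,-12,36] → ·  [on edge]
  covered (5 px):
    · · · · · · · · · ·
    · · · · · · · · · ·
    · · · · · · · · · ·
    · · · · · · · · · #
    · · · · · · · · # #
    · · · · · · · · # ·
    · · · · · · · # · ·
    · · · · · · · · · ·
    · · · · · · · · · ·

Final: 19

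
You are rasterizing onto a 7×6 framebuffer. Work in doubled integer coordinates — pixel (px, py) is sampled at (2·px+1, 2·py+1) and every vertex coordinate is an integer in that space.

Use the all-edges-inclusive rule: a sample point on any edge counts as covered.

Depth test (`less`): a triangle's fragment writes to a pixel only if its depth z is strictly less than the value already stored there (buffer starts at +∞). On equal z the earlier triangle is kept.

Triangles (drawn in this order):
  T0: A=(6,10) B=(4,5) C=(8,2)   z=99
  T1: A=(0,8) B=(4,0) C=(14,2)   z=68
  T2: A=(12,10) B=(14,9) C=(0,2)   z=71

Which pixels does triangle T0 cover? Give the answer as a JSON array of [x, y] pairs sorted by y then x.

T0:
  2·area = 26
  edge (6, 10)→(4, 5): d=(-2,-5) inclusive
  edge (4, 5)→(8, 2): d=(4,-3) inclusive
  edge (8, 2)→(6, 10): d=(-2,8) inclusive
    (3,1)@(7, 3): e=[19,1,6] → #
    (4,1)@(9, 3): e=[29,7,-10] → ·
    (2,2)@(5, 5): e=[5,3,18] → #
    (4,2)@(9, 5): e=[25,15,-14] → ·
    (2,3)@(5, 7): e=[1,11,14] → #
    (3,3)@(7, 7): e=[11,17,-2] → ·
    (2,4)@(5, 9): e=[-3,19,10] → ·
  covered (4 px):
    · · · · · · ·
    · · · # · · ·
    · · # # · · ·
    · · # · · · ·
    · · · · · · ·
    · · · · · · ·
T1:
  2·area = 88
  edge (0, 8)→(4, 0): d=(4,-8) inclusive
  edge (4, 0)→(14, 2): d=(10,2) inclusive
  edge (14, 2)→(0, 8): d=(-14,6) inclusive
    (2,0)@(5, 1): e=[12,8,68] → #
    (3,0)@(7, 1): e=[28,4,56] → #
    (4,0)@(9, 1): e=[44,0,44] → #  [on edge]
    (5,0)@(11, 1): e=[60,-4,32] → ·
    (1,1)@(3, 3): e=[4,32,52] → #
    (5,1)@(11, 3): e=[68,16,4] → #
    (6,1)@(13, 3): e=[84,12,-8] → ·
    (1,2)@(3, 5): e=[12,52,24] → #
    (3,2)@(7, 5): e=[44,44,0] → #  [on edge]
    (4,2)@(9, 5): e=[60,40,-12] → ·
    (5,2)@(11, 5): e=[76,36,-24] → ·
    (0,3)@(1, 7): e=[4,76,8] → #
  covered (12 px):
    · · # # # · ·
    · # # # # # ·
    · # # # · · ·
    # · · · · · ·
    · · · · · · ·
    · · · · · · ·
T2:
  2·area = 28  (B↔C swapped to make it positive)
  edge (12, 10)→(0, 2): d=(-12,-8) inclusive
  edge (0, 2)→(14, 9): d=(14,7) inclusive
  edge (14, 9)→(12, 10): d=(-2,1) inclusive
    (2,2)@(5, 5): e=[4,7,17] → #
    (3,2)@(7, 5): e=[20,-7,15] → ·
    (2,3)@(5, 7): e=[-20,35,13] → ·
    (4,3)@(9, 7): e=[12,7,9] → #
    (5,3)@(11, 7): e=[28,-7,7] → ·
    (4,4)@(9, 9): e=[-12,35,5] → ·
    (5,4)@(11, 9): e=[4,21,3] → #
    (6,4)@(13, 9): e=[20,7,1] → #
    (5,5)@(11, 11): e=[-20,49,-1] → ·
    (6,5)@(13, 11): e=[-4,35,-3] → ·
  covered (4 px):
    · · · · · · ·
    · · · · · · ·
    · · # · · · ·
    · · · · # · ·
    · · · · · # #
    · · · · · · ·

Result: [[3,1],[2,2],[3,2],[2,3]]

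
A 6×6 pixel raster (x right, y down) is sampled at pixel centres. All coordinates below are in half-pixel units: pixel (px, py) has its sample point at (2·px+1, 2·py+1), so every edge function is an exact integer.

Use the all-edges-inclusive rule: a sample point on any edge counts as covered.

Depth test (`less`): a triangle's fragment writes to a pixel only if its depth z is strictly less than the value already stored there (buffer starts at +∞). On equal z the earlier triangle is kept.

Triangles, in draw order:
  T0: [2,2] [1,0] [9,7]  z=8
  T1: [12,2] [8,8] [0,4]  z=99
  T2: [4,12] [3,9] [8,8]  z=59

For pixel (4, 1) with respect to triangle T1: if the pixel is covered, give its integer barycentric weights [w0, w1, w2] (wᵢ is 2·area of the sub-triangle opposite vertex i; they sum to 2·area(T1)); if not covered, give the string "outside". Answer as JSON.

T0:
  2·area = 9
  edge (2, 2)→(1, 0): d=(-1,-2) inclusive
  edge (1, 0)→(9, 7): d=(8,7) inclusive
  edge (9, 7)→(2, 2): d=(-7,-5) inclusive
    (4,3)@(9, 7): e=[9,0,0] → #  [on edge]
    (5,3)@(11, 7): e=[13,-14,10] → ·
    (4,4)@(9, 9): e=[7,16,-14] → ·
  covered (1 px):
    · · · · · ·
    · · · · · ·
    · · · · · ·
    · · · · # ·
    · · · · · ·
    · · · · · ·
T1:
  2·area = 64
  edge (12, 2)→(8, 8): d=(-4,6) inclusive
  edge (8, 8)→(0, 4): d=(-8,-4) inclusive
  edge (0, 4)→(12, 2): d=(12,-2) inclusive
    (3,1)@(7, 3): e=[26,36,2] → #
    (4,1)@(9, 3): e=[14,44,6] → #
    (5,1)@(11, 3): e=[2,52,10] → #
    (1,2)@(3, 5): e=[42,4,18] → #
    (2,2)@(5, 5): e=[30,12,22] → #
    (5,2)@(11, 5): e=[-6,36,34] → ·
    (1,3)@(3, 7): e=[34,-12,42] → ·
    (2,3)@(5, 7): e=[22,-4,46] → ·
    (3,3)@(7, 7): e=[10,4,50] → #
    (4,3)@(9, 7): e=[-2,12,54] → ·
    (3,4)@(7, 9): e=[2,-12,74] → ·
  covered (8 px):
    · · · · · ·
    · · · # # #
    · # # # # ·
    · · · # · ·
    · · · · · ·
    · · · · · ·
T2:
  2·area = 16
  edge (4, 12)→(3, 9): d=(-1,-3) inclusive
  edge (3, 9)→(8, 8): d=(5,-1) inclusive
  edge (8, 8)→(4, 12): d=(-4,4) inclusive
    (0,1)@(1, 3): e=[0,-32,48] → ·  [on edge]
    (5,2)@(11, 5): e=[28,-12,0] → ·  [on edge]
    (4,3)@(9, 7): e=[20,-4,0] → ·  [on edge]
    (1,4)@(3, 9): e=[0,0,16] → #  [on edge]
    (2,4)@(5, 9): e=[6,2,8] → #
    (3,4)@(7, 9): e=[12,4,0] → #  [on edge]
    (4,4)@(9, 9): e=[18,6,-8] → ·
    (1,5)@(3, 11): e=[-2,10,8] → ·
    (2,5)@(5, 11): e=[4,12,0] → #  [on edge]
    (3,5)@(7, 11): e=[10,14,-8] → ·
  covered (4 px):
    · · · · · ·
    · · · · · ·
    · · · · · ·
    · · · · · ·
    · # # # · ·
    · · # · · ·

Result: [44,6,14]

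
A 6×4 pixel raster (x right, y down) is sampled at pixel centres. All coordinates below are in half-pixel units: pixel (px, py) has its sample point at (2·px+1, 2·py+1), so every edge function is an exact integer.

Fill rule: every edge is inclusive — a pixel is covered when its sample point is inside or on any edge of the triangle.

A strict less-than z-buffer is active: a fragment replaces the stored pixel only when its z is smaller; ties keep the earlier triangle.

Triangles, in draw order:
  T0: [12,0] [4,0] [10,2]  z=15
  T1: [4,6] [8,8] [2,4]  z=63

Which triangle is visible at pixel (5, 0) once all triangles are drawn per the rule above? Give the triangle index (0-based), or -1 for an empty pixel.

T0:
  2·area = 16  (B↔C swapped to make it positive)
  edge (12, 0)→(10, 2): d=(-2,2) inclusive
  edge (10, 2)→(4, 0): d=(-6,-2) inclusive
  edge (4, 0)→(12, 0): d=(8,0) inclusive
    (3,0)@(7, 1): e=[8,0,8] → █  [on edge]
    (4,0)@(9, 1): e=[4,4,8] → █
    (5,0)@(11, 1): e=[0,8,8] → █  [on edge]
    (3,1)@(7, 3): e=[4,-12,24] → ·
    (4,1)@(9, 3): e=[0,-8,24] → ·  [on edge]
    (5,1)@(11, 3): e=[-4,-4,24] → ·
    (3,2)@(7, 5): e=[0,-24,40] → ·  [on edge]
    (2,3)@(5, 7): e=[0,-40,56] → ·  [on edge]
  covered (3 px):
    · · · █ █ █
    · · · · · ·
    · · · · · ·
    · · · · · ·
T1:
  2·area = 4  (B↔C swapped to make it positive)
  edge (4, 6)→(2, 4): d=(-2,-2) inclusive
  edge (2, 4)→(8, 8): d=(6,4) inclusive
  edge (8, 8)→(4, 6): d=(-4,-2) inclusive
    (0,1)@(1, 3): e=[0,-2,6] → ·  [on edge]
    (1,2)@(3, 5): e=[0,2,2] → █  [on edge]
    (2,2)@(5, 5): e=[4,-6,6] → ·
    (1,3)@(3, 7): e=[-4,14,-6] → ·
    (2,3)@(5, 7): e=[0,6,-2] → ·  [on edge]
  covered (1 px):
    · · · · · ·
    · · · · · ·
    · █ · · · ·
    · · · · · ·

Z-buffer (winner per pixel, '.' = empty):
  . . . 0 0 0
  . . . . . .
  . 1 . . . .
  . . . . . .

Result: 0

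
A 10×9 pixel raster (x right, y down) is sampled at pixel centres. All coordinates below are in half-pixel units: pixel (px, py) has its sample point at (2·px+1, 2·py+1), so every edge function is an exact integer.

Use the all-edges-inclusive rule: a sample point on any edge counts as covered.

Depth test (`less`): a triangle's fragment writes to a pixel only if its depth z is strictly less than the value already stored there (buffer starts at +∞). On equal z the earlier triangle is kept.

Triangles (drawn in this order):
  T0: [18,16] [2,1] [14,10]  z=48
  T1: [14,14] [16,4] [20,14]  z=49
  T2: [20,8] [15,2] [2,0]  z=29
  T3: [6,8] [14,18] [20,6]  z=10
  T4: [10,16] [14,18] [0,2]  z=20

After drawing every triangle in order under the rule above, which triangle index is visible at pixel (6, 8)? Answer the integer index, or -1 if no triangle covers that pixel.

T0:
  2·area = 36
  edge (18, 16)→(2, 1): d=(-16,-15) inclusive
  edge (2, 1)→(14, 10): d=(12,9) inclusive
  edge (14, 10)→(18, 16): d=(4,6) inclusive
    (3,2)@(7, 5): e=[11,3,22] → X
    (4,2)@(9, 5): e=[41,-15,10] → .
    (3,3)@(7, 7): e=[-21,27,30] → .
    (4,3)@(9, 7): e=[9,9,18] → X
    (5,3)@(11, 7): e=[39,-9,6] → .
    (4,4)@(9, 9): e=[-23,33,26] → .
    (5,4)@(11, 9): e=[7,15,14] → X
    (6,4)@(13, 9): e=[37,-3,2] → .
    (5,5)@(11, 11): e=[-25,39,22] → .
    (6,5)@(13, 11): e=[5,21,10] → X
    (7,5)@(15, 11): e=[35,3,-2] → .
    (6,6)@(13, 13): e=[-27,45,18] → .
  covered (6 px):
    . . . . . . . . . .
    . . . . . . . . . .
    . . . X . . . . . .
    . . . . X . . . . .
    . . . . . X . . . .
    . . . . . . X . . .
    . . . . . . . X . .
    . . . . . . . . X .
    . . . . . . . . . .
T1:
  2·area = 60
  edge (14, 14)→(16, 4): d=(2,-10) inclusive
  edge (16, 4)→(20, 14): d=(4,10) inclusive
  edge (20, 14)→(14, 14): d=(-6,0) inclusive
    (8,3)@(17, 7): e=[16,2,42] → X
    (9,3)@(19, 7): e=[36,-18,42] → .
    (7,4)@(15, 9): e=[0,30,30] → X  [on edge]
    (9,4)@(19, 9): e=[40,-10,30] → .
    (7,5)@(15, 11): e=[4,38,18] → X
    (9,5)@(19, 11): e=[44,-2,18] → .
    (7,6)@(15, 13): e=[8,46,6] → X
    (9,6)@(19, 13): e=[48,6,6] → X
    (7,7)@(15, 15): e=[12,54,-6] → .
    (8,7)@(17, 15): e=[32,34,-6] → .
    (9,7)@(19, 15): e=[52,14,-6] → .
  covered (8 px):
    . . . . . . . . . .
    . . . . . . . . . .
    . . . . . . . . . .
    . . . . . . . . X .
    . . . . . . . X X .
    . . . . . . . X X .
    . . . . . . . X X X
    . . . . . . . . . .
    . . . . . . . . . .
T2:
  2·area = 68  (B↔C swapped to make it positive)
  edge (20, 8)→(2, 0): d=(-18,-8) inclusive
  edge (2, 0)→(15, 2): d=(13,2) inclusive
  edge (15, 2)→(20, 8): d=(5,6) inclusive
    (2,0)@(5, 1): e=[6,7,55] → X
    (3,0)@(7, 1): e=[22,3,43] → X
    (4,0)@(9, 1): e=[38,-1,31] → .
    (2,1)@(5, 3): e=[-30,33,65] → .
    (3,1)@(7, 3): e=[-14,29,53] → .
    (4,1)@(9, 3): e=[2,25,41] → X
    (5,1)@(11, 3): e=[18,21,29] → X
    (6,1)@(13, 3): e=[34,17,17] → X
    (7,1)@(15, 3): e=[50,13,5] → X
    (8,1)@(17, 3): e=[66,9,-7] → .
    (4,2)@(9, 5): e=[-34,51,51] → .
    (5,2)@(11, 5): e=[-18,47,39] → .
  covered (9 px):
    . . X X . . . . . .
    . . . . X X X X . .
    . . . . . . . X X .
    . . . . . . . . . X
    . . . . . . . . . .
    . . . . . . . . . .
    . . . . . . . . . .
    . . . . . . . . . .
    . . . . . . . . . .
T3:
  2·area = 156  (B↔C swapped to make it positive)
  edge (6, 8)→(20, 6): d=(14,-2) inclusive
  edge (20, 6)→(14, 18): d=(-6,12) inclusive
  edge (14, 18)→(6, 8): d=(-8,-10) inclusive
    (6,3)@(13, 7): e=[0,78,78] → X  [on edge]
    (7,3)@(15, 7): e=[4,54,98] → X
    (8,3)@(17, 7): e=[8,30,118] → X
    (9,3)@(19, 7): e=[12,6,138] → X
    (3,4)@(7, 9): e=[16,138,2] → X
    (4,4)@(9, 9): e=[20,114,22] → X
    (5,4)@(11, 9): e=[24,90,42] → X
    (9,4)@(19, 9): e=[40,-6,122] → .
    (3,5)@(7, 11): e=[44,126,-14] → .
    (4,5)@(9, 11): e=[48,102,6] → X
    (9,5)@(19, 11): e=[68,-18,106] → .
    (4,6)@(9, 13): e=[76,90,-10] → .
  covered (20 px):
    . . . . . . . . . .
    . . . . . . . . . .
    . . . . . . . . . .
    . . . . . . X X X X
    . . . X X X X X X .
    . . . . X X X X X .
    . . . . . X X X . .
    . . . . . . X X . .
    . . . . . . . . . .
T4:
  2·area = 36  (B↔C swapped to make it positive)
  edge (10, 16)→(0, 2): d=(-10,-14) inclusive
  edge (0, 2)→(14, 18): d=(14,16) inclusive
  edge (14, 18)→(10, 16): d=(-4,-2) inclusive
    (2,4)@(5, 9): e=[0,18,18] → X  [on edge]
    (3,4)@(7, 9): e=[28,-14,22] → .
    (2,5)@(5, 11): e=[-20,46,10] → .
    (3,5)@(7, 11): e=[8,14,14] → X
    (4,5)@(9, 11): e=[36,-18,18] → .
    (3,6)@(7, 13): e=[-12,42,6] → .
    (4,6)@(9, 13): e=[16,10,10] → X
    (5,6)@(11, 13): e=[44,-22,14] → .
    (4,7)@(9, 15): e=[-4,38,2] → .
    (5,7)@(11, 15): e=[24,6,6] → X
    (6,7)@(13, 15): e=[52,-26,10] → .
    (5,8)@(11, 17): e=[4,34,-2] → .
  covered (5 px):
    . . . . . . . . . .
    . . . . . . . . . .
    . . . . . . . . . .
    . . . . . . . . . .
    . . X . . . . . . .
    . . . X . . . . . .
    . . . . X . . . . .
    . . . . . X . . . .
    . . . . . . X . . .

Z-buffer (winner per pixel, '.' = empty):
  . . 2 2 . . . . . .
  . . . . 2 2 2 2 . .
  . . . 0 . . . 2 2 .
  . . . . 0 . 3 3 3 3
  . . 4 3 3 3 3 3 3 .
  . . . 4 3 3 3 3 3 .
  . . . . 4 3 3 3 1 1
  . . . . . 4 3 3 0 .
  . . . . . . 4 . . .

Final: 4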